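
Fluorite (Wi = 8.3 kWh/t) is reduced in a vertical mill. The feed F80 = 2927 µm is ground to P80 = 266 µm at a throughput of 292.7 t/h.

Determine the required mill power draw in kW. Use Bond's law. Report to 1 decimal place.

W_Bond = 10·Wi·(1/√P₈₀ − 1/√F₈₀)
W = 10·8.3·(1/√266 − 1/√2927) = 10·8.3·(0.042830) = 3.5549 kWh/t
Mill draw = 3.5549 × 292.7 = 1040.5 kW

P = 1040.5 kW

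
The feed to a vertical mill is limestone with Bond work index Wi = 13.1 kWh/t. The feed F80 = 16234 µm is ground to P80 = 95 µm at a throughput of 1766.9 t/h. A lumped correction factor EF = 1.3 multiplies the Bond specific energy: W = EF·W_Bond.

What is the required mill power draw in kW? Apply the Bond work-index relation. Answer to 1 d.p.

P = 28510.4 kW

Bond:  W = 10 Wi (1/√P − 1/√F)
W = 10·13.1·(1/√95 − 1/√16234) = 10·13.1·(0.094749) = 12.4122 kWh/t
W_actual = 1.3 × 12.4122 = 16.1358 kWh/t
Power = W × throughput = 16.1358 kWh/t × 1766.9 t/h = 28510.4 kW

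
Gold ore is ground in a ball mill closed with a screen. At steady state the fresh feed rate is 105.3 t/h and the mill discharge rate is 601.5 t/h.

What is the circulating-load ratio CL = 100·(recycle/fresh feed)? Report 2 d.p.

CL = 471.23 %

Mill node: discharge = fresh + recycle.
R = M − F = 601.5 − 105.3 = 496.2 t/h
CL = 100·R/F = 100·496.2/105.3 = 471.23 %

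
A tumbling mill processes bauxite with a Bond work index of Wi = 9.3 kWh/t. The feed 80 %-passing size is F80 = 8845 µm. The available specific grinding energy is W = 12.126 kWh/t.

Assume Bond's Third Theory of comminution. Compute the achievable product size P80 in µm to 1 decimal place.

P80 = 50.3 µm

W = 10·Wi·[P80^(−½) − F80^(−½)]
⇒ 1/√P80 = W/(10 Wi) + 1/√F80
  = 12.1260/(10·9.3) + 1/√8845 = 0.130387 + 0.010633 = 0.141020
P80 = (1/0.141020)² = 7.0912² = 50.29 µm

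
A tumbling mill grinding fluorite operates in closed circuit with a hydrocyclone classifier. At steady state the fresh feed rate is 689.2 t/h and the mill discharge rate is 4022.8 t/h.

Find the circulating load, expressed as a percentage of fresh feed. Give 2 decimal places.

CL = 483.69 %

Mill node: discharge = fresh + recycle.
R = M − F = 4022.8 − 689.2 = 3333.6 t/h
CL = 100·R/F = 100·3333.6/689.2 = 483.69 %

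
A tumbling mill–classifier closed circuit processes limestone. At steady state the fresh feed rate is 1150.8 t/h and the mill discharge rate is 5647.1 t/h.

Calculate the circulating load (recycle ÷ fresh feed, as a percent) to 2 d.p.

Steady state: M = F + R.
R = M − F = 5647.1 − 1150.8 = 4496.3 t/h
CL = 100·R/F = 100·4496.3/1150.8 = 390.71 %

CL = 390.71 %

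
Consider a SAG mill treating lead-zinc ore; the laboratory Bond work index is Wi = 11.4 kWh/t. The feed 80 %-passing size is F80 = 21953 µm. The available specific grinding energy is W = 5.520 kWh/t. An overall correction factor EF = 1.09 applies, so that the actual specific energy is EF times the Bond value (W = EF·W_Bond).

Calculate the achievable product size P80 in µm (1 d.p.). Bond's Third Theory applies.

W = 10 Wi / √P80 − 10 Wi / √F80
W_Bond = W / EF = 5.520 / 1.09 = 5.0642 kWh/t
1/√P80 = 1/√F80 + W_Bond/(10·Wi)
  = 5.0642/(10·11.4) + 1/√21953 = 0.044423 + 0.006749 = 0.051172
P80 = (1/0.051172)² = 19.5419² = 381.88 µm

P80 = 381.9 µm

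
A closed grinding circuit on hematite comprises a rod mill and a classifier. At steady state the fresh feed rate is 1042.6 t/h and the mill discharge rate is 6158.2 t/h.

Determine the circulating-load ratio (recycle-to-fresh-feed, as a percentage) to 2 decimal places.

Steady state: M = F + R.
R = M − F = 6158.2 − 1042.6 = 5115.6 t/h
CL = 100·R/F = 100·5115.6/1042.6 = 490.66 %

CL = 490.66 %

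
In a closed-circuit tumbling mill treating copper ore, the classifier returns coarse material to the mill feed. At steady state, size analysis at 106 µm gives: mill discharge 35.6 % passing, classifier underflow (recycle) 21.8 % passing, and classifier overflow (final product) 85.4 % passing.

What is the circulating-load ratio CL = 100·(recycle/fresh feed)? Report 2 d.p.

Two-product formula at 106 µm:
Fd + Rd = Ru + Fo ⇒ R/F = (o−d)/(d−u)
r = (85.4 − 35.6)/(35.6 − 21.8) = 49.8/13.8 = 3.6087
CL = 100·r = 360.87 %

CL = 360.87 %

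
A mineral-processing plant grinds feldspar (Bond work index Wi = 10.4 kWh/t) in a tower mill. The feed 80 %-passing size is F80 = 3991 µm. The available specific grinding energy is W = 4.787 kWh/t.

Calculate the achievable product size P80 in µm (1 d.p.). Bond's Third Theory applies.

Bond: W = 10·Wi·(1/√P80 − 1/√F80)
P80^(−½) = W/(10 Wi) + F80^(−½)
  = 4.7870/(10·10.4) + 1/√3991 = 0.046029 + 0.015829 = 0.061858
P80 = (1/0.061858)² = 16.1660² = 261.34 µm

P80 = 261.3 µm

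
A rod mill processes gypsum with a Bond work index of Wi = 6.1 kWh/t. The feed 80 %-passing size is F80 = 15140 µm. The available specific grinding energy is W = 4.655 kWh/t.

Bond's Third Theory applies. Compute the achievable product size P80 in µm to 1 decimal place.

W_Bond = 10·Wi·(1/√P₈₀ − 1/√F₈₀)
P80^-0.5 = F80^-0.5 + W/(10 Wi)
  = 4.6550/(10·6.1) + 1/√15140 = 0.076311 + 0.008127 = 0.084439
P80 = (1/0.084439)² = 11.8429² = 140.25 µm

P80 = 140.3 µm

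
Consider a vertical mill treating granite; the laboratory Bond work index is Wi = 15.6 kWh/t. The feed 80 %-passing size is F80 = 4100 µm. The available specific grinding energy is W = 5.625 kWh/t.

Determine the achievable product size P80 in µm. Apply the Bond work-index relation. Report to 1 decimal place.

P80 = 374.5 µm

Bond: W = 10·Wi·(1/√P80 − 1/√F80)
1/√P80 = 1/√F80 + W/(10·Wi)
  = 5.6250/(10·15.6) + 1/√4100 = 0.036058 + 0.015617 = 0.051675
P80 = (1/0.051675)² = 19.3517² = 374.49 µm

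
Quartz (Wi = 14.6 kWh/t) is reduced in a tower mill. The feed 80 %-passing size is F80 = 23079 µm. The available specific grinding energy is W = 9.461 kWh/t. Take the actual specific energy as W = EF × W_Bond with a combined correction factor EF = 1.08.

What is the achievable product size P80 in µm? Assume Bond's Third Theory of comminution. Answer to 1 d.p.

P80 = 225.6 µm

Bond: W = 10·Wi·(1/√P80 − 1/√F80)
W_Bond = W / EF = 9.461 / 1.08 = 8.7602 kWh/t
⇒ 1/√P80 = W_Bond/(10 Wi) + 1/√F80
  = 8.7602/(10·14.6) + 1/√23079 = 0.060001 + 0.006583 = 0.066584
P80 = (1/0.066584)² = 15.0187² = 225.56 µm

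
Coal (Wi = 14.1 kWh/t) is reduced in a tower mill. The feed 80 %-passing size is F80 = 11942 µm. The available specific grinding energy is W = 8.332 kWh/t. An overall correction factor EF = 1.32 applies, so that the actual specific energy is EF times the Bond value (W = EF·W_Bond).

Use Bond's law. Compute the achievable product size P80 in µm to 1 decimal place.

P80 = 344.0 µm

W = 10·Wi·[P80^(−½) − F80^(−½)]
W_Bond = W / EF = 8.332 / 1.32 = 6.3121 kWh/t
⇒ 1/√P80 = W_Bond/(10 Wi) + 1/√F80
  = 6.3121/(10·14.1) + 1/√11942 = 0.044767 + 0.009151 = 0.053918
P80 = (1/0.053918)² = 18.5468² = 343.98 µm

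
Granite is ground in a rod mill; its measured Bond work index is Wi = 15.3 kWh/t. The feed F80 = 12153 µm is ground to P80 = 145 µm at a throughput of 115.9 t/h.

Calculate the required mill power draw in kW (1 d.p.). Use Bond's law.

P = 1311.8 kW

W = 10 Wi / √P80 − 10 Wi / √F80
W = 10·15.3·(1/√145 − 1/√12153) = 10·15.3·(0.073974) = 11.3181 kWh/t
P = W·T = 11.3181·115.9 = 1311.8 kW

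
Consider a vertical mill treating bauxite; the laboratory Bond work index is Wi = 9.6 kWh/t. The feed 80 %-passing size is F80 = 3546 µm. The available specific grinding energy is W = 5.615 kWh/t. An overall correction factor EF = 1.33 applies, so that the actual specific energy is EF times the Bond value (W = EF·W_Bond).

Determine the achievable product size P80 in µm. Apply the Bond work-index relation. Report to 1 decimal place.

P80 = 270.8 µm

W = 10 Wi (P80^-0.5 − F80^-0.5)
W_Bond = W / EF = 5.615 / 1.33 = 4.2218 kWh/t
⇒ 1/√P80 = W_Bond/(10·Wi) + 1/√F80
  = 4.2218/(10·9.6) + 1/√3546 = 0.043977 + 0.016793 = 0.060770
P80 = (1/0.060770)² = 16.4554² = 270.78 µm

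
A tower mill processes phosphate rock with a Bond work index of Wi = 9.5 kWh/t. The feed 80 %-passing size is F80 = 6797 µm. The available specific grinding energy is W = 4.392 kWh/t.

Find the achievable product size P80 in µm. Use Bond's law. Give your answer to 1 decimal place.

P80 = 293.6 µm

W = 10·Wi·[P80^(−½) − F80^(−½)]
⇒ 1/√P80 = W/(10 Wi) + 1/√F80
  = 4.3920/(10·9.5) + 1/√6797 = 0.046232 + 0.012129 = 0.058361
P80 = (1/0.058361)² = 17.1347² = 293.60 µm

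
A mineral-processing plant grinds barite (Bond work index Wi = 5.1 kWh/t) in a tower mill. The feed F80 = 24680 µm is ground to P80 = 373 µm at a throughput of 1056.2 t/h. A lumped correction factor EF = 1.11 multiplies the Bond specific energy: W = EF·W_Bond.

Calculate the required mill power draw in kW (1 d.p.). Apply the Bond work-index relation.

W = 10·Wi·[P80^(−½) − F80^(−½)]
W = 10·5.1·(1/√373 − 1/√24680) = 10·5.1·(0.045413) = 2.3160 kWh/t
Corrected W = EF·W_Bond = 1.11·2.3160 = 2.5708 kWh/t
Mill draw = 2.5708 × 1056.2 = 2715.3 kW

P = 2715.3 kW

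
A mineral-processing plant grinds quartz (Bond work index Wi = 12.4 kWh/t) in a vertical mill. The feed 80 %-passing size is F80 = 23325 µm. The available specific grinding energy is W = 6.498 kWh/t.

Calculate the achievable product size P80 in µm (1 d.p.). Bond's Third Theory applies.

P80 = 287.8 µm

W = 10 Wi (P80^-0.5 − F80^-0.5)
⇒ 1/√P80 = W/(10 Wi) + 1/√F80
  = 6.4980/(10·12.4) + 1/√23325 = 0.052403 + 0.006548 = 0.058951
P80 = (1/0.058951)² = 16.9633² = 287.75 µm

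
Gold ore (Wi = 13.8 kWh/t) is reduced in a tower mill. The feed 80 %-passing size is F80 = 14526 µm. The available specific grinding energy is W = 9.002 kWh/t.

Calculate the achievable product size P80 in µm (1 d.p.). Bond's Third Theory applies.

P80 = 185.0 µm

W = 10 Wi (1/√P80 − 1/√F80)  [Bond]
⇒ 1/√P80 = W/(10 Wi) + 1/√F80
  = 9.0020/(10·13.8) + 1/√14526 = 0.065232 + 0.008297 = 0.073529
P80 = (1/0.073529)² = 13.6001² = 184.96 µm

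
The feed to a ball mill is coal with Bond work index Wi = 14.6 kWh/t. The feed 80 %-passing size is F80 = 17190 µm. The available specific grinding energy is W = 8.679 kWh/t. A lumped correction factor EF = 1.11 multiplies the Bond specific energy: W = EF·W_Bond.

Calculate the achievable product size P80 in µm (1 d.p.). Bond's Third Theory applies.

P80 = 267.2 µm

W = 10 Wi (P80^-0.5 − F80^-0.5)
W_Bond = W / EF = 8.679 / 1.11 = 7.8189 kWh/t
P80^-0.5 = F80^-0.5 + W_Bond/(10 Wi)
  = 7.8189/(10·14.6) + 1/√17190 = 0.053554 + 0.007627 = 0.061181
P80 = (1/0.061181)² = 16.3448² = 267.15 µm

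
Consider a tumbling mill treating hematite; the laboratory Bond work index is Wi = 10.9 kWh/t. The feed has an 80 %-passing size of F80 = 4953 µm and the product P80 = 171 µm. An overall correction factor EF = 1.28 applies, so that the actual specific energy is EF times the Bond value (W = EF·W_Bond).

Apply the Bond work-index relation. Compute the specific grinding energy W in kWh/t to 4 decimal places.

W = 8.6869 kWh/t

W = 10 Wi (P80^-0.5 − F80^-0.5)
1/√171 = 0.076472;  1/√4953 = 0.014209
W = 10·10.9·(0.076472 − 0.014209) = 6.7866 kWh/t
Corrected W = EF·W_Bond = 1.28·6.7866 = 8.6869 kWh/t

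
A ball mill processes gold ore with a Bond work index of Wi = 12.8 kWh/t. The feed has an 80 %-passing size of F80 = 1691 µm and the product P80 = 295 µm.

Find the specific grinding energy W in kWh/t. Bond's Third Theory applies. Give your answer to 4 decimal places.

W = 4.3397 kWh/t

W = 10·Wi·[P80^(−½) − F80^(−½)]
1/√295 = 0.058222;  1/√1691 = 0.024318
W = 10·12.8·(0.058222 − 0.024318) = 4.3397 kWh/t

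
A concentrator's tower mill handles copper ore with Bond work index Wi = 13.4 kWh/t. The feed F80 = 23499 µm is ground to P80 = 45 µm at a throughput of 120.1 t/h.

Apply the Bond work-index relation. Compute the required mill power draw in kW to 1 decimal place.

P = 2294.1 kW

Bond:  W = 10 Wi (1/√P − 1/√F)
W = 10·13.4·(1/√45 − 1/√23499) = 10·13.4·(0.142548) = 19.1014 kWh/t
P_mill = W·ṁ = 19.1014·120.1 = 2294.1 kW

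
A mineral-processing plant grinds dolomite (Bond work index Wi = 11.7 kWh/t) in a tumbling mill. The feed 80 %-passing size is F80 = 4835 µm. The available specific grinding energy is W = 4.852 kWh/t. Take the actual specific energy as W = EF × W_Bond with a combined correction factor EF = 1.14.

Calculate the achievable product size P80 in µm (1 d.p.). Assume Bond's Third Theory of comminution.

W = 10 Wi / √P80 − 10 Wi / √F80
W_Bond = W / EF = 4.852 / 1.14 = 4.2561 kWh/t
1/√P80 = 1/√F80 + W_Bond/(10·Wi)
  = 4.2561/(10·11.7) + 1/√4835 = 0.036377 + 0.014381 = 0.050759
P80 = (1/0.050759)² = 19.7011² = 388.13 µm

P80 = 388.1 µm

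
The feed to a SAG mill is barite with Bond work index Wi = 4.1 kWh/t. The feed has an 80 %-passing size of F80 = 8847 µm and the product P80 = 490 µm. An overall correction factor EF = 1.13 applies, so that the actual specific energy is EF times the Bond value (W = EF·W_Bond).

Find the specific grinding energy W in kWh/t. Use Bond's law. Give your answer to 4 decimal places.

Bond: W = 10·Wi·(1/√P80 − 1/√F80)
1/√490 = 0.045175;  1/√8847 = 0.010632
W = 10·4.1·(0.045175 − 0.010632) = 1.4163 kWh/t
W_actual = 1.13 × 1.4163 = 1.6004 kWh/t

W = 1.6004 kWh/t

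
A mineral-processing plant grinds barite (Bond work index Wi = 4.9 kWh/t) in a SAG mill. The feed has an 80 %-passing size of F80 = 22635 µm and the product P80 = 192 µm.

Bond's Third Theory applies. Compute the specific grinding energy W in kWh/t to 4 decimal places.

Bond:  W = 10 Wi (1/√P − 1/√F)
1/√192 = 0.072169;  1/√22635 = 0.006647
W = 10·4.9·(0.072169 − 0.006647) = 3.2106 kWh/t

W = 3.2106 kWh/t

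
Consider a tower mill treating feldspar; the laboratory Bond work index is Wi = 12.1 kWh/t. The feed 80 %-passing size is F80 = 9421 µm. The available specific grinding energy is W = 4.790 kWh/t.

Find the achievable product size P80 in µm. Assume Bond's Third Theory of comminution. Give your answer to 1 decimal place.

W = 10 Wi (P80^-0.5 − F80^-0.5)
⇒ 1/√P80 = W/(10 Wi) + 1/√F80
  = 4.7900/(10·12.1) + 1/√9421 = 0.039587 + 0.010303 = 0.049889
P80 = (1/0.049889)² = 20.0443² = 401.77 µm

P80 = 401.8 µm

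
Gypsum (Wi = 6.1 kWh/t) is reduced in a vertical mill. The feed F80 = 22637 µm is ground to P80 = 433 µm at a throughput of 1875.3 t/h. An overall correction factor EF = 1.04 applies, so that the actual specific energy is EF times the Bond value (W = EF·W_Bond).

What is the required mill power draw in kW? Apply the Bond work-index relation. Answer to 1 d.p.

P = 4926.6 kW

W = 10·Wi·(P80^(-½) − F80^(-½))
W = 10·6.1·(1/√433 − 1/√22637) = 10·6.1·(0.041410) = 2.5260 kWh/t
Apply correction: 2.5260 × 1.04 = 2.6271 kWh/t
Mill draw = 2.6271 × 1875.3 = 4926.6 kW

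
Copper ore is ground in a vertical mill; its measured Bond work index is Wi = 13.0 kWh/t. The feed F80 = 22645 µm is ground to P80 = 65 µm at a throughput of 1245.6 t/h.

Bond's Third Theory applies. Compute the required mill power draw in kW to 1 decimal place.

P = 19008.6 kW

W = 10 Wi (1/√P80 − 1/√F80)  [Bond]
W = 10·13.0·(1/√65 − 1/√22645) = 10·13.0·(0.117389) = 15.2606 kWh/t
P = W·T = 15.2606·1245.6 = 19008.6 kW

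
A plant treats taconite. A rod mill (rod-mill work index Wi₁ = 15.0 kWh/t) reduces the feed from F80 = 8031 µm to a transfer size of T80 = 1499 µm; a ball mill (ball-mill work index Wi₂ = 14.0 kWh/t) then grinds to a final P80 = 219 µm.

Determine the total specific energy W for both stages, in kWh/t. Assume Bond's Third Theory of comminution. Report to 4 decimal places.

W = 8.0448 kWh/t

W = 10 Wi (1/√P80 − 1/√F80)  [Bond]
Stage 1 (8031→1499 µm, Wi₁=15.0): W₁ = 10·15.0·(0.025828 − 0.011159) = 2.2005 kWh/t
Stage 2 (1499→219 µm, Wi₂=14.0): W₂ = 10·14.0·(0.067574 − 0.025828) = 5.8443 kWh/t
W = W₁ + W₂ = 2.2005 + 5.8443 = 8.0448 kWh/t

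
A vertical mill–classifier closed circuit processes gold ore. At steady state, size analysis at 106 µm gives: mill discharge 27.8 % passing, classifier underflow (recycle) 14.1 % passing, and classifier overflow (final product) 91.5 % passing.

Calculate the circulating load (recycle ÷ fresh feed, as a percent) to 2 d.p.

Mass balance on the −106 µm fraction:
d + r·d = r·u + o → r(d−u) = o−d
r = (91.5 − 27.8)/(27.8 − 14.1) = 63.7/13.7 = 4.6496
CL = 100·r = 464.96 %

CL = 464.96 %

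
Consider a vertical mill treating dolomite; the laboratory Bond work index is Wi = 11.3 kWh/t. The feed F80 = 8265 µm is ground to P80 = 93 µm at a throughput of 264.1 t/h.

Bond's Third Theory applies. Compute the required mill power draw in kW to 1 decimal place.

P = 2766.3 kW

Bond: W = 10·Wi·(1/√P80 − 1/√F80)
W = 10·11.3·(1/√93 − 1/√8265) = 10·11.3·(0.092696) = 10.4746 kWh/t
P = W·T = 10.4746·264.1 = 2766.3 kW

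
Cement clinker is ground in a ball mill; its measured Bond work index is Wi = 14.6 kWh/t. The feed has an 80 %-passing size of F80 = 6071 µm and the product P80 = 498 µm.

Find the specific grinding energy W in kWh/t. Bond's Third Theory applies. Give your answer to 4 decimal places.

W = 10·Wi·[P80^(−½) − F80^(−½)]
1/√498 = 0.044811;  1/√6071 = 0.012834
W = 10·14.6·(0.044811 − 0.012834) = 4.6686 kWh/t

W = 4.6686 kWh/t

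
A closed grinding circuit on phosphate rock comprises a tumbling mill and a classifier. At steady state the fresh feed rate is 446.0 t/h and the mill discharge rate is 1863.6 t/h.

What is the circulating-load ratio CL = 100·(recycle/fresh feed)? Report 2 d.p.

Mill node: discharge = fresh + recycle.
R = M − F = 1863.6 − 446.0 = 1417.6 t/h
CL = 100·R/F = 100·1417.6/446.0 = 317.85 %

CL = 317.85 %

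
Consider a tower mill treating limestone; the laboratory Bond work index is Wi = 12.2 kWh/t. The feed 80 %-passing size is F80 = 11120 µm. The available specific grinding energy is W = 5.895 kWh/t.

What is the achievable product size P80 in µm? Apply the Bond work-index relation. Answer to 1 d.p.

P80 = 299.3 µm

W = 10·Wi·(P80^(-½) − F80^(-½))
P80^(−½) = W/(10 Wi) + F80^(−½)
  = 5.8950/(10·12.2) + 1/√11120 = 0.048320 + 0.009483 = 0.057803
P80 = (1/0.057803)² = 17.3002² = 299.30 µm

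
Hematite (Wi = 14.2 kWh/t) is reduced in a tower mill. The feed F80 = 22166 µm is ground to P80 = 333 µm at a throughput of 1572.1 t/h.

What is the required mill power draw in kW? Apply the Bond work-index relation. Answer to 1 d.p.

P = 10734.0 kW

Bond: W = 10·Wi·(1/√P80 − 1/√F80)
W = 10·14.2·(1/√333 − 1/√22166) = 10·14.2·(0.048083) = 6.8278 kWh/t
P_mill = W·ṁ = 6.8278·1572.1 = 10734.0 kW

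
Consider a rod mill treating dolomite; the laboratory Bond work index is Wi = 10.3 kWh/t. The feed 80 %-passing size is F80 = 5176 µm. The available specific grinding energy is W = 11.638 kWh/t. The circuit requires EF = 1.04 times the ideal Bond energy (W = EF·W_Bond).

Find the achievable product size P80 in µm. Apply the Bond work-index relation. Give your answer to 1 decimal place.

P80 = 66.6 µm

Bond: W = 10·Wi·(1/√P80 − 1/√F80)
W_Bond = W / EF = 11.638 / 1.04 = 11.1904 kWh/t
⇒ 1/√P80 = W_Bond/(10·Wi) + 1/√F80
  = 11.1904/(10·10.3) + 1/√5176 = 0.108645 + 0.013900 = 0.122544
P80 = (1/0.122544)² = 8.1603² = 66.59 µm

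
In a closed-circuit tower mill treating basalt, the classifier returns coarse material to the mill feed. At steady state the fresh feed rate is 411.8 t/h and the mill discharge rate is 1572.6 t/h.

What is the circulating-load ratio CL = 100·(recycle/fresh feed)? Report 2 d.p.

M = F + R at steady state, so:
R = M − F = 1572.6 − 411.8 = 1160.8 t/h
CL = 100·R/F = 100·1160.8/411.8 = 281.88 %

CL = 281.88 %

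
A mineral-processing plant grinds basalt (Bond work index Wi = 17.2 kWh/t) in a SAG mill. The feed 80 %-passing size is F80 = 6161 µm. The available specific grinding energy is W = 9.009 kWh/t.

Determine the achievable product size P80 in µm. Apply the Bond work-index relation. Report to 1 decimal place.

Bond:  W = 10 Wi (1/√P − 1/√F)
1/√P80 = 1/√F80 + W/(10·Wi)
  = 9.0090/(10·17.2) + 1/√6161 = 0.052378 + 0.012740 = 0.065118
P80 = (1/0.065118)² = 15.3567² = 235.83 µm

P80 = 235.8 µm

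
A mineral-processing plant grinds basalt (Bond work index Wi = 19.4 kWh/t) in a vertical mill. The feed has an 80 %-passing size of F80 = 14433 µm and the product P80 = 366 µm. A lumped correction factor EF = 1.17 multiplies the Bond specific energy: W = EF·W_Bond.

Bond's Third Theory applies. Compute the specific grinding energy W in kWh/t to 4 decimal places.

W = 10·Wi·[P80^(−½) − F80^(−½)]
1/√366 = 0.052271;  1/√14433 = 0.008324
W = 10·19.4·(0.052271 − 0.008324) = 8.5257 kWh/t
Corrected W = EF·W_Bond = 1.17·8.5257 = 9.9751 kWh/t

W = 9.9751 kWh/t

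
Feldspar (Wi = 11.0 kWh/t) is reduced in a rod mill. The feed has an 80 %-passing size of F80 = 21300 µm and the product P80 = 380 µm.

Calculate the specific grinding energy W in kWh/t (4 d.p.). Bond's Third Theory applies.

W = 10 Wi (1/√P80 − 1/√F80)  [Bond]
1/√380 = 0.051299;  1/√21300 = 0.006852
W = 10·11.0·(0.051299 − 0.006852) = 4.8892 kWh/t

W = 4.8892 kWh/t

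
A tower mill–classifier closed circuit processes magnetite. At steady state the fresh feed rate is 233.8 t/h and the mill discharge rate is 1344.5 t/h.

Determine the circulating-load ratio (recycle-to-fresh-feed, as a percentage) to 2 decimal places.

CL = 475.06 %

Steady state: M = F + R.
R = M − F = 1344.5 − 233.8 = 1110.7 t/h
CL = 100·R/F = 100·1110.7/233.8 = 475.06 %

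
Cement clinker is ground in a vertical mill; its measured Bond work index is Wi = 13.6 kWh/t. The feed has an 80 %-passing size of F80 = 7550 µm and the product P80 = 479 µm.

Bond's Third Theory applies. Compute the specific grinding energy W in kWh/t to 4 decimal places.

W = 10 Wi / √P80 − 10 Wi / √F80
1/√479 = 0.045691;  1/√7550 = 0.011509
W = 10·13.6·(0.045691 − 0.011509) = 4.6488 kWh/t

W = 4.6488 kWh/t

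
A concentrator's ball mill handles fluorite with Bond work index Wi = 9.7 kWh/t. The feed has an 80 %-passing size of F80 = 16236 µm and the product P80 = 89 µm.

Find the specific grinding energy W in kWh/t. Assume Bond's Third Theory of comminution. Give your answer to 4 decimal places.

Bond:  W = 10 Wi (1/√P − 1/√F)
1/√89 = 0.106000;  1/√16236 = 0.007848
W = 10·9.7·(0.106000 − 0.007848) = 9.5207 kWh/t

W = 9.5207 kWh/t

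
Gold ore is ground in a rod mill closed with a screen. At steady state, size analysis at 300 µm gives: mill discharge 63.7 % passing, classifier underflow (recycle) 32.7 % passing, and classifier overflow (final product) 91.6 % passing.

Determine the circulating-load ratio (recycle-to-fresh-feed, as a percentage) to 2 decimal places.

CL = 90.00 %

Balance %-passing 300 µm (r = R/F):
(1+r)·d = r·u + o ⇒ r = (o−d)/(d−u)
r = (91.6 − 63.7)/(63.7 − 32.7) = 27.9/31.0 = 0.9000
CL = 100·r = 90.00 %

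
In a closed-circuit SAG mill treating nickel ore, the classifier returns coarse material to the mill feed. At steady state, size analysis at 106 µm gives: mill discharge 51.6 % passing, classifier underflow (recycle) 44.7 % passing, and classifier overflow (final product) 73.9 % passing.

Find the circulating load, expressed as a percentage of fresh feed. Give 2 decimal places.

Balance %-passing 106 µm (r = R/F):
(1+r)d = ru + o → r = (o−d)/(d−u)
r = (73.9 − 51.6)/(51.6 − 44.7) = 22.3/6.9 = 3.2319
CL = 100·r = 323.19 %

CL = 323.19 %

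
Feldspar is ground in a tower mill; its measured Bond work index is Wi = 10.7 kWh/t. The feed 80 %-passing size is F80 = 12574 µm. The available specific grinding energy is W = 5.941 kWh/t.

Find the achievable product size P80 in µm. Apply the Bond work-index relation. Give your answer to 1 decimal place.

W = 10 Wi / √P80 − 10 Wi / √F80
⇒ 1/√P80 = W/(10·Wi) + 1/√F80
  = 5.9410/(10·10.7) + 1/√12574 = 0.055523 + 0.008918 = 0.064441
P80 = (1/0.064441)² = 15.5180² = 240.81 µm

P80 = 240.8 µm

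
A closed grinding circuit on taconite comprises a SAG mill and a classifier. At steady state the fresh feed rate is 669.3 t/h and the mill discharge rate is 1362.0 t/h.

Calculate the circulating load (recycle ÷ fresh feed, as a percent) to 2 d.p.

CL = 103.50 %

M = F + R at steady state, so:
R = M − F = 1362.0 − 669.3 = 692.7 t/h
CL = 100·R/F = 100·692.7/669.3 = 103.50 %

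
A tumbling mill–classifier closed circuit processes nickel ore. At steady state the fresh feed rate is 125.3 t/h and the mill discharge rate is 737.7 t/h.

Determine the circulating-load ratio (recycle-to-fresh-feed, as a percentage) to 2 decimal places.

Steady state: M = F + R.
R = M − F = 737.7 − 125.3 = 612.4 t/h
CL = 100·R/F = 100·612.4/125.3 = 488.75 %

CL = 488.75 %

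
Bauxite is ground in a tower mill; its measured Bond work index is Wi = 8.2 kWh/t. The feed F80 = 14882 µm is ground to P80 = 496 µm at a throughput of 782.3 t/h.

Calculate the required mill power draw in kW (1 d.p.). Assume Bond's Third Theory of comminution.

P = 2354.5 kW

W = 10 Wi / √P80 − 10 Wi / √F80
W = 10·8.2·(1/√496 − 1/√14882) = 10·8.2·(0.036704) = 3.0097 kWh/t
P = W·T = 3.0097·782.3 = 2354.5 kW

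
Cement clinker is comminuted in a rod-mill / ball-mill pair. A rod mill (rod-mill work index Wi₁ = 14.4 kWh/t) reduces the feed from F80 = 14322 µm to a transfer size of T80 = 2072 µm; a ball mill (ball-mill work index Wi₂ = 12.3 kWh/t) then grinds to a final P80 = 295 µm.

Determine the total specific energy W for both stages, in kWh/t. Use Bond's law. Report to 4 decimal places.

Bond: W = 10·Wi·(1/√P80 − 1/√F80)
Stage 1 (14322→2072 µm, Wi₁=14.4): W₁ = 10·14.4·(0.021969 − 0.008356) = 1.9602 kWh/t
Stage 2 (2072→295 µm, Wi₂=12.3): W₂ = 10·12.3·(0.058222 − 0.021969) = 4.4592 kWh/t
W = W₁ + W₂ = 1.9602 + 4.4592 = 6.4194 kWh/t

W = 6.4194 kWh/t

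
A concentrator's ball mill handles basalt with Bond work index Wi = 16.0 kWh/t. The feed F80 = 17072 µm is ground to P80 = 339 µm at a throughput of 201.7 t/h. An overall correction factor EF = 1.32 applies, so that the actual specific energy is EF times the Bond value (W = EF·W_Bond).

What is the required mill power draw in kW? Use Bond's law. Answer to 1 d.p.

Bond:  W = 10 Wi (1/√P − 1/√F)
W = 10·16.0·(1/√339 − 1/√17072) = 10·16.0·(0.046659) = 7.4655 kWh/t
Apply correction: 7.4655 × 1.32 = 9.8544 kWh/t
P = W·T = 9.8544·201.7 = 1987.6 kW

P = 1987.6 kW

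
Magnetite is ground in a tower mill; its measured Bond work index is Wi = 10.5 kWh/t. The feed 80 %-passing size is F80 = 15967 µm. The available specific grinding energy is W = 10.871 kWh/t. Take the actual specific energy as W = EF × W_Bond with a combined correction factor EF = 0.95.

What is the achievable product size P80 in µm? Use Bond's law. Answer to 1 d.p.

Bond:  W = 10 Wi (1/√P − 1/√F)
W_Bond = W / EF = 10.871 / 0.95 = 11.4432 kWh/t
⇒ 1/√P80 = W_Bond/(10 Wi) + 1/√F80
  = 11.4432/(10·10.5) + 1/√15967 = 0.108982 + 0.007914 = 0.116896
P80 = (1/0.116896)² = 8.5546² = 73.18 µm

P80 = 73.2 µm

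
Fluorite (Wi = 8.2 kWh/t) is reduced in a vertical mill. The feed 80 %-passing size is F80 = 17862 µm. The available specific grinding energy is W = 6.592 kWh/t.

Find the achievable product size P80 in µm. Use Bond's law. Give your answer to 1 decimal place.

P80 = 129.5 µm

W = 10·Wi·(P80^(-½) − F80^(-½))
⇒ 1/√P80 = W/(10 Wi) + 1/√F80
  = 6.5920/(10·8.2) + 1/√17862 = 0.080390 + 0.007482 = 0.087873
P80 = (1/0.087873)² = 11.3801² = 129.51 µm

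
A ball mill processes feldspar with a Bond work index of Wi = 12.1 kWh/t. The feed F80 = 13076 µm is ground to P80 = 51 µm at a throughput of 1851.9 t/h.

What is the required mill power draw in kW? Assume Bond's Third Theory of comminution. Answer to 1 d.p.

W = 10·Wi·(P80^(-½) − F80^(-½))
W = 10·12.1·(1/√51 − 1/√13076) = 10·12.1·(0.131283) = 15.8852 kWh/t
P = W·T = 15.8852·1851.9 = 29417.9 kW

P = 29417.9 kW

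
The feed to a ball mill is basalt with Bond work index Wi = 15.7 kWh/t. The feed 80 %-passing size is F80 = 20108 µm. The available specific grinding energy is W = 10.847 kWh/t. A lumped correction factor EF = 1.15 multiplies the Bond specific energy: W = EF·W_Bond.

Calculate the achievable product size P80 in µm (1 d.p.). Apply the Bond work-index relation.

W = 10 Wi (P80^-0.5 − F80^-0.5)
W_Bond = W / EF = 10.847 / 1.15 = 9.4322 kWh/t
P80^(−½) = W_Bond/(10 Wi) + F80^(−½)
  = 9.4322/(10·15.7) + 1/√20108 = 0.060078 + 0.007052 = 0.067130
P80 = (1/0.067130)² = 14.8966² = 221.91 µm

P80 = 221.9 µm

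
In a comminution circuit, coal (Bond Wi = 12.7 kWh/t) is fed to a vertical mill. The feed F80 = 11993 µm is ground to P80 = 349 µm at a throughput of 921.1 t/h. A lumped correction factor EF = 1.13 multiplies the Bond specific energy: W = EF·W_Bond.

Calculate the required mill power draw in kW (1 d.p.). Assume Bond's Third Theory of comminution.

W = 10 Wi (1/√P80 − 1/√F80)  [Bond]
W = 10·12.7·(1/√349 − 1/√11993) = 10·12.7·(0.044397) = 5.6385 kWh/t
Corrected W = EF·W_Bond = 1.13·5.6385 = 6.3715 kWh/t
P_mill = W·ṁ = 6.3715·921.1 = 5868.8 kW

P = 5868.8 kW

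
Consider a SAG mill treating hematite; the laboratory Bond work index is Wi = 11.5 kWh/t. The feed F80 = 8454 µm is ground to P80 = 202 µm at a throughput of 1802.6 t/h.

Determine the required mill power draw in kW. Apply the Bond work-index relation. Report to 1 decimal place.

Bond:  W = 10 Wi (1/√P − 1/√F)
W = 10·11.5·(1/√202 − 1/√8454) = 10·11.5·(0.059484) = 6.8406 kWh/t
P = W·T = 6.8406·1802.6 = 12330.9 kW

P = 12330.9 kW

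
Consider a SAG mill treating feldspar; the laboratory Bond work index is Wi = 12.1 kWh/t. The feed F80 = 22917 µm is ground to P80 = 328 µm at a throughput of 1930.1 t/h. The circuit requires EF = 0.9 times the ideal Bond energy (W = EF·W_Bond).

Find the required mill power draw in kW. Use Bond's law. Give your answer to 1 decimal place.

P = 10217.2 kW

Bond: W = 10·Wi·(1/√P80 − 1/√F80)
W = 10·12.1·(1/√328 − 1/√22917) = 10·12.1·(0.048610) = 5.8818 kWh/t
Apply correction: 5.8818 × 0.9 = 5.2936 kWh/t
Mill draw = 5.2936 × 1930.1 = 10217.2 kW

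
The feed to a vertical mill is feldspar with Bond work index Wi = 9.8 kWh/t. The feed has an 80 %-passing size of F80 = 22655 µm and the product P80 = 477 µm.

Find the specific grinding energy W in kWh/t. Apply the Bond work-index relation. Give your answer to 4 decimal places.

W = 10 Wi (1/√P80 − 1/√F80)  [Bond]
1/√477 = 0.045787;  1/√22655 = 0.006644
W = 10·9.8·(0.045787 − 0.006644) = 3.8360 kWh/t

W = 3.8360 kWh/t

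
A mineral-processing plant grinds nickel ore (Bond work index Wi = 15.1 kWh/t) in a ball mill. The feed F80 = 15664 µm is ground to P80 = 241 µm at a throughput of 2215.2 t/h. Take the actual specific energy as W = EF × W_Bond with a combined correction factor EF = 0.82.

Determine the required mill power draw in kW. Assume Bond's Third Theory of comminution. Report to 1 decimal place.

W = 10 Wi / √P80 − 10 Wi / √F80
W = 10·15.1·(1/√241 − 1/√15664) = 10·15.1·(0.056426) = 8.5203 kWh/t
Corrected W = EF·W_Bond = 0.82·8.5203 = 6.9866 kWh/t
Mill draw = 6.9866 × 2215.2 = 15476.8 kW

P = 15476.8 kW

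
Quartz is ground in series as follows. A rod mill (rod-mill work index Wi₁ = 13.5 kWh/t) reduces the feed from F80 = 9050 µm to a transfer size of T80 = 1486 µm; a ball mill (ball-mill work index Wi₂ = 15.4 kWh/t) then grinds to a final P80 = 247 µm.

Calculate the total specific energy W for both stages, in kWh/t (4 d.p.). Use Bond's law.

W = 7.8868 kWh/t

Bond:  W = 10 Wi (1/√P − 1/√F)
Stage 1 (9050→1486 µm, Wi₁=13.5): W₁ = 10·13.5·(0.025941 − 0.010512) = 2.0830 kWh/t
Stage 2 (1486→247 µm, Wi₂=15.4): W₂ = 10·15.4·(0.063628 − 0.025941) = 5.8038 kWh/t
W = W₁ + W₂ = 2.0830 + 5.8038 = 7.8868 kWh/t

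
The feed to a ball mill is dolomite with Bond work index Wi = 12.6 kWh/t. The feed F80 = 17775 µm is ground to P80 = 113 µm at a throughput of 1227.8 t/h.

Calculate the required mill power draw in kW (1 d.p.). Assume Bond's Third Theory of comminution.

P = 13392.9 kW

W = 10·Wi·[P80^(−½) − F80^(−½)]
W = 10·12.6·(1/√113 − 1/√17775) = 10·12.6·(0.086572) = 10.9080 kWh/t
P = W·T = 10.9080·1227.8 = 13392.9 kW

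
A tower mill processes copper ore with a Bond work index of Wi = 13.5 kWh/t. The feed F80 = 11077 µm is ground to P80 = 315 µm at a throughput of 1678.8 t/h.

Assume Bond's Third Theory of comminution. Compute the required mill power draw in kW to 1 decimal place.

W = 10 Wi (P80^-0.5 − F80^-0.5)
W = 10·13.5·(1/√315 − 1/√11077) = 10·13.5·(0.046842) = 6.3237 kWh/t
Mill draw = 6.3237 × 1678.8 = 10616.2 kW

P = 10616.2 kW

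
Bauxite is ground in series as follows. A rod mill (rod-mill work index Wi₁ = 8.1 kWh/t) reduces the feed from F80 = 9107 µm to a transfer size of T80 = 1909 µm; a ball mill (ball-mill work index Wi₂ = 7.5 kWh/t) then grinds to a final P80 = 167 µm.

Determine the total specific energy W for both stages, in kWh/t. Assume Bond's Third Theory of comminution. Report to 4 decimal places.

W = 5.0922 kWh/t

W = 10·Wi·[P80^(−½) − F80^(−½)]
Stage 1 (9107→1909 µm, Wi₁=8.1): W₁ = 10·8.1·(0.022887 − 0.010479) = 1.0051 kWh/t
Stage 2 (1909→167 µm, Wi₂=7.5): W₂ = 10·7.5·(0.077382 − 0.022887) = 4.0871 kWh/t
W = W₁ + W₂ = 1.0051 + 4.0871 = 5.0922 kWh/t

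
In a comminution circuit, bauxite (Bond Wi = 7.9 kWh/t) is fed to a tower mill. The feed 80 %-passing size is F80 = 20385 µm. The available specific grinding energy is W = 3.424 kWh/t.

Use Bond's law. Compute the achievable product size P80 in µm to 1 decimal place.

P80 = 394.5 µm

W = 10 Wi (1/√P80 − 1/√F80)  [Bond]
P80^(−½) = W/(10 Wi) + F80^(−½)
  = 3.4240/(10·7.9) + 1/√20385 = 0.043342 + 0.007004 = 0.050346
P80 = (1/0.050346)² = 19.8627² = 394.52 µm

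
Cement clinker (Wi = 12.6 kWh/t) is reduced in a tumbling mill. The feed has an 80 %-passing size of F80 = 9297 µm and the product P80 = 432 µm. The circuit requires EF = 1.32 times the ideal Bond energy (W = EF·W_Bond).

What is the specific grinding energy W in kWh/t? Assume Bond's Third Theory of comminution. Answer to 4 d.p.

W = 6.2771 kWh/t

W = 10·Wi·(P80^(-½) − F80^(-½))
1/√432 = 0.048113;  1/√9297 = 0.010371
W = 10·12.6·(0.048113 − 0.010371) = 4.7554 kWh/t
Corrected W = EF·W_Bond = 1.32·4.7554 = 6.2771 kWh/t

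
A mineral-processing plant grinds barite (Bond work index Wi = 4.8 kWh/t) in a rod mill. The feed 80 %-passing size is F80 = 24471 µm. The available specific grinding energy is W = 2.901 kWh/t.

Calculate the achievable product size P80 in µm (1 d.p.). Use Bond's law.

W = 10 Wi (1/√P80 − 1/√F80)  [Bond]
P80^-0.5 = F80^-0.5 + W/(10 Wi)
  = 2.9010/(10·4.8) + 1/√24471 = 0.060437 + 0.006393 = 0.066830
P80 = (1/0.066830)² = 14.9633² = 223.90 µm

P80 = 223.9 µm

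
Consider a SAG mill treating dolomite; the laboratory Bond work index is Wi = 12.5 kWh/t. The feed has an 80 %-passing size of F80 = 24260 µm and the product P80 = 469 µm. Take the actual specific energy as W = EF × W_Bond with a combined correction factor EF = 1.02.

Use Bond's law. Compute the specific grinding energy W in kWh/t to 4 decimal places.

W = 10·Wi·(P80^(-½) − F80^(-½))
1/√469 = 0.046176;  1/√24260 = 0.006420
W = 10·12.5·(0.046176 − 0.006420) = 4.9694 kWh/t
With EF = 1.02: W = 4.9694·1.02 = 5.0688 kWh/t

W = 5.0688 kWh/t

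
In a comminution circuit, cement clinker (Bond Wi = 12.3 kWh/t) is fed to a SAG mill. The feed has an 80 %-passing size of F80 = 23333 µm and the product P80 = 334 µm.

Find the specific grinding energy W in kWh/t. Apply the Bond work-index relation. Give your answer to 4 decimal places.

W = 5.9250 kWh/t

W = 10·Wi·[P80^(−½) − F80^(−½)]
1/√334 = 0.054718;  1/√23333 = 0.006547
W = 10·12.3·(0.054718 − 0.006547) = 5.9250 kWh/t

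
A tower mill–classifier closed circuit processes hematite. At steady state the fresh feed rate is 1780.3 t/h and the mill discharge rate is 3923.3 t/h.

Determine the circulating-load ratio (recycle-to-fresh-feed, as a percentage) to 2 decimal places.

CL = 120.37 %

M = F + R at steady state, so:
R = M − F = 3923.3 − 1780.3 = 2143.0 t/h
CL = 100·R/F = 100·2143.0/1780.3 = 120.37 %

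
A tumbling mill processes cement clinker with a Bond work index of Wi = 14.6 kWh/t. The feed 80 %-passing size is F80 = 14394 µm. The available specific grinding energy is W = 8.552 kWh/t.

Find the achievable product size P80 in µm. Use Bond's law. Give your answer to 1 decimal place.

W = 10 Wi / √P80 − 10 Wi / √F80
P80^-0.5 = F80^-0.5 + W/(10 Wi)
  = 8.5520/(10·14.6) + 1/√14394 = 0.058575 + 0.008335 = 0.066910
P80 = (1/0.066910)² = 14.9454² = 223.36 µm

P80 = 223.4 µm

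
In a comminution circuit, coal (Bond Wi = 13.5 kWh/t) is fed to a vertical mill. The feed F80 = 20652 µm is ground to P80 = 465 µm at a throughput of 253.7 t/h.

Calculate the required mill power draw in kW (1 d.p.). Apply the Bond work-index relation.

W_Bond = 10·Wi·(1/√P₈₀ − 1/√F₈₀)
W = 10·13.5·(1/√465 − 1/√20652) = 10·13.5·(0.039415) = 5.3211 kWh/t
Mill draw = 5.3211 × 253.7 = 1350.0 kW

P = 1350.0 kW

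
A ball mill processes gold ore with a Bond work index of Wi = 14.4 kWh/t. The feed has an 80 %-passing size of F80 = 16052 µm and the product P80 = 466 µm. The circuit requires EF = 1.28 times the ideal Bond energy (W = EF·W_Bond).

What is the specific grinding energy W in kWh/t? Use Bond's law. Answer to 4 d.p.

W = 7.0836 kWh/t

W = 10·Wi·(P80^(-½) − F80^(-½))
1/√466 = 0.046324;  1/√16052 = 0.007893
W = 10·14.4·(0.046324 − 0.007893) = 5.5341 kWh/t
With EF = 1.28: W = 5.5341·1.28 = 7.0836 kWh/t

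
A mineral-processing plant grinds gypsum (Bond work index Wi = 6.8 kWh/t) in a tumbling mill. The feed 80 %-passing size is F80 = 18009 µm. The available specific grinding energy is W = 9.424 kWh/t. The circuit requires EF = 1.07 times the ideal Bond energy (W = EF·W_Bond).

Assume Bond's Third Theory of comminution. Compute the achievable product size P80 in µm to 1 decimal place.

P80 = 53.3 µm

W = 10 Wi (P80^-0.5 − F80^-0.5)
W_Bond = W / EF = 9.424 / 1.07 = 8.8075 kWh/t
⇒ 1/√P80 = W_Bond/(10 Wi) + 1/√F80
  = 8.8075/(10·6.8) + 1/√18009 = 0.129522 + 0.007452 = 0.136973
P80 = (1/0.136973)² = 7.3007² = 53.30 µm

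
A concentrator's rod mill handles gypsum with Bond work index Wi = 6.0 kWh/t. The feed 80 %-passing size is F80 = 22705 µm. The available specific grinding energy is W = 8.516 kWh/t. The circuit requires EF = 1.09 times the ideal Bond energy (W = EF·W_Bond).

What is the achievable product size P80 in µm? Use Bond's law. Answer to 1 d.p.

W = 10·Wi·[P80^(−½) − F80^(−½)]
W_Bond = W / EF = 8.516 / 1.09 = 7.8128 kWh/t
⇒ 1/√P80 = W_Bond/(10·Wi) + 1/√F80
  = 7.8128/(10·6.0) + 1/√22705 = 0.130214 + 0.006637 = 0.136851
P80 = (1/0.136851)² = 7.3072² = 53.40 µm

P80 = 53.4 µm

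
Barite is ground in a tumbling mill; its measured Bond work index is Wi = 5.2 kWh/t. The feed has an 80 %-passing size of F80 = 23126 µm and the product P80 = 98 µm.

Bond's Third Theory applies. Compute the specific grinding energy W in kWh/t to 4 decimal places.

W = 10·Wi·(P80^(-½) − F80^(-½))
1/√98 = 0.101015;  1/√23126 = 0.006576
W = 10·5.2·(0.101015 − 0.006576) = 4.9109 kWh/t

W = 4.9109 kWh/t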